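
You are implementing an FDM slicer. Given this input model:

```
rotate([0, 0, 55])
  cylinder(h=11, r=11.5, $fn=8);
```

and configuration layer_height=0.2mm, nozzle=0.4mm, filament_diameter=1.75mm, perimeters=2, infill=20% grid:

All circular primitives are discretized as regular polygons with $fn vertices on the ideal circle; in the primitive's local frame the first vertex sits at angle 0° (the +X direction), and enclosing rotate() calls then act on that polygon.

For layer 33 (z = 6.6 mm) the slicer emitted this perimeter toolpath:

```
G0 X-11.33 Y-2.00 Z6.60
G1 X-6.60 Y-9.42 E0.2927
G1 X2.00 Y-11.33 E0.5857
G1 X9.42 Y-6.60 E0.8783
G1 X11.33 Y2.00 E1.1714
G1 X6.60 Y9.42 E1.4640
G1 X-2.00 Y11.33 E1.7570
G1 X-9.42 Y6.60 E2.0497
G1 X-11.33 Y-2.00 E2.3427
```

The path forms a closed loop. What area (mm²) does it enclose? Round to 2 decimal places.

374.29 mm²

Apply the shoelace formula to the sequence of (X, Y) vertices; enclosed area = 374.29 mm².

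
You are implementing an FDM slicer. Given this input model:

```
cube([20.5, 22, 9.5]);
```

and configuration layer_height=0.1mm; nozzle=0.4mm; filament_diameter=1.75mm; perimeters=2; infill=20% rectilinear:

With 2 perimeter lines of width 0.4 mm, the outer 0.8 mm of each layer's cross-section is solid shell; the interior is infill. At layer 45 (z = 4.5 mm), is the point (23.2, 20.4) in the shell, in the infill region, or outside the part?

At z = 4.5 mm: the cube (footprint 20.5×22) is included at this height. Overall, the cross-section is a single solid region. The nearest boundary edge runs (20.50, 0.00)→(20.50, 22.00); distance from the point to it = 2.70 mm. The point is not inside any of the regions above, so it lies outside the cross-section (2.70 mm from the nearest boundary).

outside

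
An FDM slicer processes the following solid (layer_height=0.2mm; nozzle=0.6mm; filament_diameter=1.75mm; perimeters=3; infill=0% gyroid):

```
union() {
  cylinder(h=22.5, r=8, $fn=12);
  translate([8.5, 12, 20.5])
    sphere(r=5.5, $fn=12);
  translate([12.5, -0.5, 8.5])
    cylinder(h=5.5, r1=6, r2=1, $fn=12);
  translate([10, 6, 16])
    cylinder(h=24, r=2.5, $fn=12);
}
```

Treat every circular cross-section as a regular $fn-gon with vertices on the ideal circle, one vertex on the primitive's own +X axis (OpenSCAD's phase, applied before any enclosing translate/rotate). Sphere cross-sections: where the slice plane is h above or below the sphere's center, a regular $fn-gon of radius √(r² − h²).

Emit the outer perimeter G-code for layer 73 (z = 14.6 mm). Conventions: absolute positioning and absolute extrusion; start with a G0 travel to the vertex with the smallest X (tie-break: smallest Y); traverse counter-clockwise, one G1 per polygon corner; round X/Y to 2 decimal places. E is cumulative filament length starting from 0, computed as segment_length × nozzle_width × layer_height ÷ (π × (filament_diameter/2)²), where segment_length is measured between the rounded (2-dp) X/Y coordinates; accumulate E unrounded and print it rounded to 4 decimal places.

At z = 14.6 mm: the r=8 cylinder contributes a regular 12-gon of circumradius 8; the sphere at (8.5, 12) is not intersected at this z (|z−center|=5.900 > r=5.5); the cone at (12.5, -0.5) is not intersected at this z (z outside [8.5, 14]); the cylinder at (10, 6) does not reach this height (z outside [16, 40]); Combining (union): only the r=8 cylinder is present, so the union is just that shape — 1 connected region. The outline is a single polygon with 12 vertices. Extrusion per mm of travel: 0.6 × 0.2 / (π × 0.875²) = 0.049890. Accumulating E over each segment gives final E = 2.4795.

G0 X-8.00 Y0.00 Z14.60
G1 X-6.93 Y-4.00 E0.2066
G1 X-4.00 Y-6.93 E0.4133
G1 X0.00 Y-8.00 E0.6199
G1 X4.00 Y-6.93 E0.8265
G1 X6.93 Y-4.00 E1.0332
G1 X8.00 Y0.00 E1.2398
G1 X6.93 Y4.00 E1.4463
G1 X4.00 Y6.93 E1.6531
G1 X0.00 Y8.00 E1.8596
G1 X-4.00 Y6.93 E2.0662
G1 X-6.93 Y4.00 E2.2730
G1 X-8.00 Y0.00 E2.4795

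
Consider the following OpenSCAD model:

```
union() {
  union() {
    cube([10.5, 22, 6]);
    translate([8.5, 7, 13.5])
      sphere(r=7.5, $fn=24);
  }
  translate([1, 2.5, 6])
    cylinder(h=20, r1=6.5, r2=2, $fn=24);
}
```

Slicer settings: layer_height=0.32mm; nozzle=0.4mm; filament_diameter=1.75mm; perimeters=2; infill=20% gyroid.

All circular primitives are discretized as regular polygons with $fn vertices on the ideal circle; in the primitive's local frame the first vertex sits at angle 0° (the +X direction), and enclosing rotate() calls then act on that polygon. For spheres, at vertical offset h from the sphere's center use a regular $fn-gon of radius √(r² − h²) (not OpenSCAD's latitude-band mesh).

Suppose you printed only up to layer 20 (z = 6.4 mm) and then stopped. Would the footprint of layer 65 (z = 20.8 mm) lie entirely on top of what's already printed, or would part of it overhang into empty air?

entirely on top

Compare the two slices. At z = 6.4: the cube does not reach this height (z outside [0, 6]); the sphere at (8.5, 7): section is a regular 24-gon, circumradius = √(r²−h²) = √(7.5²−7.1²) = 2.417 (area = (24/2)·2.417²·sin(360°/24) = 18.14 mm²); Combining (union): only the r=7.5 sphere at (8.5, 7) is present, so the union is just that shape — area = 18.14 mm²; the cone at (1, 2.5) (r1=6.5→r2=2) has section circumradius 6.410 here — a regular 24-gon (area = (24/2)·6.410²·sin(360°/24) = 127.61 mm²); Taking the union: the regions partially overlap — summed areas 145.75 mm² minus the doubly-counted overlap 0.02 mm² gives 145.73 mm² — area = 145.73 mm². At z = 20.8: the cube does not reach this height (z outside [0, 6]); the r=7.5 sphere at (8.5, 7) contributes a regular 24-gon of circumradius √(7.5²−7.3²) = 1.720 (area = (24/2)·1.720²·sin(360°/24) = 9.19 mm²); Taking the union: only the r=7.5 sphere at (8.5, 7) is present, so the union is just that shape — area = 9.19 mm²; the cone at (1, 2.5) (r1=6.5→r2=2) has section circumradius 3.170 here — a regular 24-gon (area = (24/2)·3.170²·sin(360°/24) = 31.21 mm²); Merging all regions: the 2 present regions are separate (no shared area or edge), so areas and boundary lengths simply add and each stays a separate island — area = 40.40 mm². Checking containment: the cross-section at z = 20.8 is a subset of the cross-section at z = 6.4.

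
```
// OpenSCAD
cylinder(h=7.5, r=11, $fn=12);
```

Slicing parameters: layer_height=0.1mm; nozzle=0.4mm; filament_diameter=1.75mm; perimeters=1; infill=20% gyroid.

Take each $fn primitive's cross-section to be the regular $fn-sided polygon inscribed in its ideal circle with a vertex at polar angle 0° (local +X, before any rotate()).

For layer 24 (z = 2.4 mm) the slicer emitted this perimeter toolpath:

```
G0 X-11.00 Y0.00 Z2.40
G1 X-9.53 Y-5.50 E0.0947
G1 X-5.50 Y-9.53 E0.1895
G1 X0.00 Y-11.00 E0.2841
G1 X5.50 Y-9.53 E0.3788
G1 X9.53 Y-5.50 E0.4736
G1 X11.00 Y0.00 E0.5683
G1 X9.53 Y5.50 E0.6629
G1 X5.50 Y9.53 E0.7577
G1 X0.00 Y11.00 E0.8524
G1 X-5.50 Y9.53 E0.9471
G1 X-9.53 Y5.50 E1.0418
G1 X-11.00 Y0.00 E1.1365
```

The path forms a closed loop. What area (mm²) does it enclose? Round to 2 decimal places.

Apply the shoelace formula to the sequence of (X, Y) vertices; enclosed area = 363.14 mm².

363.14 mm²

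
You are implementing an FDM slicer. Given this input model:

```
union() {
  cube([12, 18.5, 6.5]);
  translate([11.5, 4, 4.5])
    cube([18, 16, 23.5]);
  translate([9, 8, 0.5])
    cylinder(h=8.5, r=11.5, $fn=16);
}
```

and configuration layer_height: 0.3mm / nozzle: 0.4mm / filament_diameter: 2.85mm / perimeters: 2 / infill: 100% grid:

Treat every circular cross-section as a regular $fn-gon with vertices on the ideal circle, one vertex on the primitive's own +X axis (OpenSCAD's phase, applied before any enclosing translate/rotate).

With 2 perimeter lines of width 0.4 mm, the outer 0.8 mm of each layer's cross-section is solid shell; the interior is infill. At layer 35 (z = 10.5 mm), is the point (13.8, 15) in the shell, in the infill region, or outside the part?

At z = 10.5 mm: the cube is absent (z outside [0, 6.5]); the cube at (11.5, 4) is present — its section is the full 18×16 rectangle; the cylinder at (9, 8) does not reach this height (z outside [0.5, 9]); Combining (union): only the 18×16 cube at (11.5, 4) is present, so the union is just that shape — 1 connected region. Overall, the cross-section is a single solid region. The nearest boundary edge runs (11.50, 20.00)→(11.50, 4.00); distance from the point to it = 2.30 mm. The point is inside the cross-section and 2.30 mm from the nearest boundary — more than the 0.8 mm shell width (2 × 0.4), so it's in the infill interior.

infill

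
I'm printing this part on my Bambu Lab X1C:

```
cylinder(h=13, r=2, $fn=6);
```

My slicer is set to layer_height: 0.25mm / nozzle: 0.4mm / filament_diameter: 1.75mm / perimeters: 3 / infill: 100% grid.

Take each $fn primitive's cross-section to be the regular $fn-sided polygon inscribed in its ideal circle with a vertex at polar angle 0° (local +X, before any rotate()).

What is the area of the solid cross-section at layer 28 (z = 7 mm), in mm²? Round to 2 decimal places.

At z = 7 mm: the cylinder: section is a regular 6-gon, circumradius r=2 (area = (6/2)·2.000²·sin(360°/6) = 10.39 mm²). Overall, the cross-section is a single solid region. Net area = 10.39 mm².

10.39 mm²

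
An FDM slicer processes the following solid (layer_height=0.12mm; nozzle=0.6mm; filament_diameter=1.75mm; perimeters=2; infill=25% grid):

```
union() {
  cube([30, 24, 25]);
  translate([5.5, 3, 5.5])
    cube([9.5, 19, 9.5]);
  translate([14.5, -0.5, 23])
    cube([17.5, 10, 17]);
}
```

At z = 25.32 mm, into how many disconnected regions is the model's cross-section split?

At z = 25.32 mm: the cube is not intersected at this z (z outside [0, 25]); the cube at (5.5, 3) is absent (z outside [5.5, 15]); the cube at (14.5, -0.5) is present — its section is the full 17.5×10 rectangle; Merging all regions: only the 17.5×10 cube at (14.5, -0.5) is present, so the union is just that shape — 1 connected region. The result has 1 disconnected region.

1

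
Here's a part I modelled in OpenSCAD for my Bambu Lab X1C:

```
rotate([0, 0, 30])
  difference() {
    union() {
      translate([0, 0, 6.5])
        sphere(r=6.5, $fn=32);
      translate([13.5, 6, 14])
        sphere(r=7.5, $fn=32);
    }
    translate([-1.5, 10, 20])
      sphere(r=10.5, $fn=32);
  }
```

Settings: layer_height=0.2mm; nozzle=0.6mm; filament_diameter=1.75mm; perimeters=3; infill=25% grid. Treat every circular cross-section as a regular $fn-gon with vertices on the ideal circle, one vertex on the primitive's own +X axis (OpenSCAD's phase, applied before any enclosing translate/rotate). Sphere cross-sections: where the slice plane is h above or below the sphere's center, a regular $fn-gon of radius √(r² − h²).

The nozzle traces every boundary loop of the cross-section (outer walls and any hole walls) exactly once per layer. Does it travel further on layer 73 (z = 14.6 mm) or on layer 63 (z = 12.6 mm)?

Layer 73 (z = 14.6): the sphere is not intersected at this z (|z−center|=8.100 > r=6.5); the r=7.5 sphere at (13.5, 6) contributes a regular 32-gon of circumradius √(7.5²−0.6²) = 7.476 (perimeter = 2·32·7.476·sin(180°/32) = 46.90 mm); Combining (union): only the r=7.5 sphere at (13.5, 6) is present, so the union is just that shape — boundary = 46.90 mm; the r=10.5 sphere at (-1.5, 10) slices to a regular 32-gon of circumradius 9.005 (√(r²−h²) with h=5.4 from center) (perimeter = 2·32·9.005·sin(180°/32) = 56.49 mm); After the difference (first − rest): starting from the result so far, the r=10.5 sphere at (-1.5, 10) partially overlaps it — only the 3.24 mm² overlap (of its 253.12 mm²) is removed, clipping the outline — boundary = 46.85 mm; (rotated 30° about Z; rotation is an isometry so areas/perimeters/island counts are preserved). So its perimeter = 46.85 mm. Layer 63 (z = 12.6): the sphere: section is a regular 32-gon, circumradius = √(r²−h²) = √(6.5²−6.1²) = 2.245 (perimeter = 2·32·2.245·sin(180°/32) = 14.08 mm); the r=7.5 sphere at (13.5, 6) slices to a regular 32-gon of circumradius 7.368 (√(r²−h²) with h=1.4 from center) (perimeter = 2·32·7.368·sin(180°/32) = 46.22 mm); Taking the union: the 2 present regions are separate (no shared area or edge), so areas and boundary lengths simply add and each stays a separate island — boundary = 60.30 mm; the r=10.5 sphere at (-1.5, 10) contributes a regular 32-gon of circumradius √(10.5²−7.4²) = 7.449 (perimeter = 2·32·7.449·sin(180°/32) = 46.73 mm); Subtracting the remaining from the first: starting from that combined region, the r=10.5 sphere at (-1.5, 10) misses the remaining region (no effect) — boundary = 60.30 mm; (rotated 30° about Z; rotation is an isometry so areas/perimeters/island counts are preserved). So its perimeter = 60.30 mm. Layer 63 is larger (60.30 vs 46.85 mm).

layer 63 (z = 12.6 mm)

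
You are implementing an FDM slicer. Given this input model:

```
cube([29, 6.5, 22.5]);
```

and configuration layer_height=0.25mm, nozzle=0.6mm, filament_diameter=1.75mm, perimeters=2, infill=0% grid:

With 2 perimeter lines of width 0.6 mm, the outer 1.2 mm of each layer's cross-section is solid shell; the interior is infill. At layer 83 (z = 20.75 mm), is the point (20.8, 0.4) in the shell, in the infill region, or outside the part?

At z = 20.75 mm: the cube (footprint 29×6.5) is included at this height. Overall, the cross-section is a single solid region. The nearest boundary edge runs (0.00, 0.00)→(29.00, 0.00); distance from the point to it = 0.40 mm. The point is inside the cross-section, 0.40 mm from the nearest boundary — within the 1.2 mm shell band (2 × 0.6).

shell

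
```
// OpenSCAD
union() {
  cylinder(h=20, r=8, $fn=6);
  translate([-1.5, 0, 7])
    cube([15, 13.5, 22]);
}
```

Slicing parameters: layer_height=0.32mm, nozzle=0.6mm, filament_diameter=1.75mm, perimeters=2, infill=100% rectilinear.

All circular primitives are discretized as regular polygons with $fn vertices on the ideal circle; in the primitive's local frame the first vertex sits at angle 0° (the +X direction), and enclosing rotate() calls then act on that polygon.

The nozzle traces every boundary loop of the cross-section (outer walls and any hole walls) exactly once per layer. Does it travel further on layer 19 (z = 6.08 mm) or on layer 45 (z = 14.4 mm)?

layer 45 (z = 14.4 mm)

Layer 19 (z = 6.08): the cylinder: section is a regular 6-gon, circumradius r=8 (perimeter = 2·6·8.000·sin(180°/6) = 48.00 mm); the cube at (-1.5, 0) does not reach this height (z outside [7, 29]); Merging all regions: only the r=8 cylinder is present, so the union is just that shape — boundary = 48.00 mm. So its perimeter = 48.00 mm. Layer 45 (z = 14.4): the cylinder: section is a regular 6-gon, circumradius r=8 (perimeter = 2·6·8.000·sin(180°/6) = 48.00 mm); the cube at (-1.5, 0) is present — its section is the full 15×13.5 rectangle (perimeter 57.00 mm); Merging all regions: the regions partially overlap (shared area 51.96 mm²), so the edge portions inside another operand are dropped and the merged outline is re-measured after clipping — boundary = 75.07 mm. So its perimeter = 75.07 mm. Layer 45 is larger (75.07 vs 48.00 mm).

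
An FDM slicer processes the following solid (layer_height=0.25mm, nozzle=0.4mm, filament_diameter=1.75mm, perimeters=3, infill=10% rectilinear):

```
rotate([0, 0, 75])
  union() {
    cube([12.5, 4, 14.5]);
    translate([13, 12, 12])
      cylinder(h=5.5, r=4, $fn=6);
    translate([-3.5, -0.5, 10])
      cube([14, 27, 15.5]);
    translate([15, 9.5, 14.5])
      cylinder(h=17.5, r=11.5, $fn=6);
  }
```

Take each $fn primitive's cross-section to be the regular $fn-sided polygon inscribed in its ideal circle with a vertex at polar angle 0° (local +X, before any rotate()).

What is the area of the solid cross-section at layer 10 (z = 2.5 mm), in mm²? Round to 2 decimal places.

50.00 mm²

At z = 2.5 mm: the 12.5×4 cube contributes its full rectangle (area 50.00 mm²); the cylinder at (13, 12) is not intersected at this z (z outside [12, 17.5]); the cube at (-3.5, -0.5) is absent (z outside [10, 25.5]); the cylinder at (15, 9.5) does not reach this height (z outside [14.5, 32]); Combining (union): only the 12.5×4 cube is present, so the union is just that shape — area = 50.00 mm²; (whole slice rotated 75° about Z — lengths, areas and connectivity unchanged). Overall, the cross-section is a single solid region. Net area = 50.00 mm².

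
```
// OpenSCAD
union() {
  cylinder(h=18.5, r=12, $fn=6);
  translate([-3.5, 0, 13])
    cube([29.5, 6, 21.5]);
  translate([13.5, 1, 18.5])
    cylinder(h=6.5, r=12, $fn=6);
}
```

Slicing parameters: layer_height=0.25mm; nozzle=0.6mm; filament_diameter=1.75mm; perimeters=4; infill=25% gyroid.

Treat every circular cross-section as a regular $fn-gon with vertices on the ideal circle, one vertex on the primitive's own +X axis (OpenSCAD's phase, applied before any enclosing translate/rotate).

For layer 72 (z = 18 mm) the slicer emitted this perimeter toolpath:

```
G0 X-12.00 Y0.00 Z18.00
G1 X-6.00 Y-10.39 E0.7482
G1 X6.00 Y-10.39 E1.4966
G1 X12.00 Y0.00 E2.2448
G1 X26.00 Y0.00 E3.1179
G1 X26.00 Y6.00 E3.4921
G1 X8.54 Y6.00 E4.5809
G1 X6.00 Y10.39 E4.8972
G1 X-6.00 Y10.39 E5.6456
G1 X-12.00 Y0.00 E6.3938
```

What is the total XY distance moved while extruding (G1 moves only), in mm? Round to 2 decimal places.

Sum the Euclidean lengths of each G1 segment: total = 102.53 mm.

102.53 mm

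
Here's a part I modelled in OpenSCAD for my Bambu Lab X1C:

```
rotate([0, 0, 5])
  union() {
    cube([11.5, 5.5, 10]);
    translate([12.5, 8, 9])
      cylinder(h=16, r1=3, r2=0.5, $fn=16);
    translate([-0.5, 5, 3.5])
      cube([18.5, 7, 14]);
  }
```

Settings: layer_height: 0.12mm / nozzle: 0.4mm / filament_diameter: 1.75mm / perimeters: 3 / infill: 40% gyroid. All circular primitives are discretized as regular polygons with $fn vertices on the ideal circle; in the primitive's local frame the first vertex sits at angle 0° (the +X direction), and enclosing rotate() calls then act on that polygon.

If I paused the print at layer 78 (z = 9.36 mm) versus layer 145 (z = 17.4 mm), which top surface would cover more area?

Layer 78 (z = 9.36): the cube (footprint 11.5×5.5) is included at this height (area 63.25 mm²); the cone at (12.5, 8): at t=0.022 of its height the radius interpolates to r₁+(r₂−r₁)t = 2.944, giving a regular 16-gon of that circumradius (area = (16/2)·2.944²·sin(360°/16) = 26.53 mm²); the cube at (-0.5, 5) (footprint 18.5×7) is included at this height (area 129.50 mm²); Merging all regions: the regions partially overlap — summed areas 219.28 mm² minus the doubly-counted overlap 32.28 mm² gives 187.00 mm² — area = 187.00 mm²; (whole slice rotated 5° about Z — lengths, areas and connectivity unchanged). So its area = 187.00 mm². Layer 145 (z = 17.4): the cube is absent (z outside [0, 10]); the cone at (12.5, 8) contributes a regular 16-gon of circumradius 1.688 (interpolated between r1=3 and r2=0.5 at t=0.525) (area = (16/2)·1.688²·sin(360°/16) = 8.72 mm²); the cube at (-0.5, 5) is present — its section is the full 18.5×7 rectangle (area 129.50 mm²); Merging all regions: the cone at (12.5, 8) lies entirely inside the 18.5×7 cube at (-0.5, 5), so the union is just the 18.5×7 cube at (-0.5, 5) — area = 129.50 mm²; (rotated 5° about Z; rotation is an isometry so areas/perimeters/island counts are preserved). So its area = 129.50 mm². Layer 78 is larger (187.00 vs 129.50 mm²).

layer 78 (z = 9.36 mm)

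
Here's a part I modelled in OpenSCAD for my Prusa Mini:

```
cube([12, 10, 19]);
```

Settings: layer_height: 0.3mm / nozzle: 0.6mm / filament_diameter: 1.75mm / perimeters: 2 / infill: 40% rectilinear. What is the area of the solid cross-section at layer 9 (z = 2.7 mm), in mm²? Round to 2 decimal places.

120.00 mm²

At z = 2.7 mm: the 12×10 cube contributes its full rectangle (area 120.00 mm²). Overall, the cross-section is a single solid region. Net area = 120.00 mm².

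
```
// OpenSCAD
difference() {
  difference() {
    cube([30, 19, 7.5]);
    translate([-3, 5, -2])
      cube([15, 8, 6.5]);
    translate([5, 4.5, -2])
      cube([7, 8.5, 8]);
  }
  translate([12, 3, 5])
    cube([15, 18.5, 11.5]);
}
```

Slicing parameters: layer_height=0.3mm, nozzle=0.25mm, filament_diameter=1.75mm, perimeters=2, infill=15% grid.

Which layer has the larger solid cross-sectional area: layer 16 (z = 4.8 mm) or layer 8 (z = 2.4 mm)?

Layer 16 (z = 4.8): the cube (footprint 30×19) is included at this height (area 570.00 mm²); the cube at (-3, 5) is absent (z outside [-2, 4.5]); the cube at (5, 4.5) (footprint 7×8.5) is included at this height (area 59.50 mm²); Taking the first minus the rest: starting from the 30×19 cube (570.00 mm²), the 7×8.5 cube at (5, 4.5) lies wholly inside it (removes its full 59.50 mm² and its 31.00 mm outline becomes a hole wall) — area = 510.50 mm²; the cube at (12, 3) is absent (z outside [5, 16.5]); Subtracting the remaining from the first: none of the subtracted shapes is present at this height, so that combined region is unchanged — area = 510.50 mm². So its area = 510.50 mm². Layer 8 (z = 2.4): the cube (footprint 30×19) is included at this height (area 570.00 mm²); the cube at (-3, 5) (footprint 15×8) is included at this height (area 120.00 mm²); the cube at (5, 4.5) (footprint 7×8.5) is included at this height (area 59.50 mm²); Taking the first minus the rest: starting from the 30×19 cube (570.00 mm²), the 15×8 cube at (-3, 5) partially overlaps it — only the 96.00 mm² overlap (of its 120.00 mm²) is removed, clipping the outline; the 7×8.5 cube at (5, 4.5) partially overlaps it — only the 3.50 mm² overlap (of its 59.50 mm²) is removed, clipping the outline — area = 470.50 mm²; the cube at (12, 3) is not intersected at this z (z outside [5, 16.5]); Taking the first minus the rest: none of the subtracted shapes is present at this height, so that combined region is unchanged — area = 470.50 mm². So its area = 470.50 mm². Layer 16 is larger (510.50 vs 470.50 mm²).

layer 16 (z = 4.8 mm)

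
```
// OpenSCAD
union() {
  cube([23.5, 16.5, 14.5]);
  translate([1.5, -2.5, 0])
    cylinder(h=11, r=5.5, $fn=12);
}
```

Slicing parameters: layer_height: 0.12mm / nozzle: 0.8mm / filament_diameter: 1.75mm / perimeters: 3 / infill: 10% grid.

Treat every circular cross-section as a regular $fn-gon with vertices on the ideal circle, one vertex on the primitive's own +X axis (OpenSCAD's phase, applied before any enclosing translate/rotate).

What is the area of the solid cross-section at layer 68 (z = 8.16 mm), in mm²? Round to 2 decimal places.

464.53 mm²

At z = 8.16 mm: the 23.5×16.5 cube contributes its full rectangle (area 387.75 mm²); the r=5.5 cylinder at (1.5, -2.5) gives a regular 12-gon of circumradius 5.5 (constant along its height) (area = (12/2)·5.500²·sin(360°/12) = 90.75 mm²); Combining (union): the regions partially overlap — summed areas 478.50 mm² minus the doubly-counted overlap 13.97 mm² gives 464.53 mm² — area = 464.53 mm². Overall, the cross-section is a single solid region. Net area = 464.53 mm².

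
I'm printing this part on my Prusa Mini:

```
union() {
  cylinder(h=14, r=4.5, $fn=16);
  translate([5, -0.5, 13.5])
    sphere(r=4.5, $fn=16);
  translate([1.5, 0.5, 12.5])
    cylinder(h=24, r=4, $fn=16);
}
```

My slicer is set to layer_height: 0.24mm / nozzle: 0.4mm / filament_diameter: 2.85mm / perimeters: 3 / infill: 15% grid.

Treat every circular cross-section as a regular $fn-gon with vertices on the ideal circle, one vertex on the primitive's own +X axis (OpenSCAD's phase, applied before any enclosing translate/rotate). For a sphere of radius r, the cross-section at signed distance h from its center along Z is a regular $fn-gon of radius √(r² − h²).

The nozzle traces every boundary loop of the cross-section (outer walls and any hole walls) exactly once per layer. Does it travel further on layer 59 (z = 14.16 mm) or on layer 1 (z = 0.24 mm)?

layer 59 (z = 14.16 mm)

Layer 59 (z = 14.16): the cylinder is absent (z outside [0, 14]); the sphere at (5, -0.5): section is a regular 16-gon, circumradius = √(r²−h²) = √(4.5²−0.66²) = 4.451 (perimeter = 2·16·4.451·sin(180°/16) = 27.79 mm); the r=4 cylinder at (1.5, 0.5) gives a regular 16-gon of circumradius 4 (constant along its height) (perimeter = 2·16·4.000·sin(180°/16) = 24.97 mm); Combining (union): the regions partially overlap (shared area 25.19 mm²), so the edge portions inside another operand are dropped and the merged outline is re-measured after clipping — boundary = 34.02 mm. So its perimeter = 34.02 mm. Layer 1 (z = 0.24): the r=4.5 cylinder gives a regular 16-gon of circumradius 4.5 (constant along its height) (perimeter = 2·16·4.500·sin(180°/16) = 28.09 mm); the sphere at (5, -0.5) is not intersected at this z (|z−center|=13.260 > r=4.5); the cylinder at (1.5, 0.5) does not reach this height (z outside [12.5, 36.5]); Taking the union: only the r=4.5 cylinder is present, so the union is just that shape — boundary = 28.09 mm. So its perimeter = 28.09 mm. Layer 59 is larger (34.02 vs 28.09 mm).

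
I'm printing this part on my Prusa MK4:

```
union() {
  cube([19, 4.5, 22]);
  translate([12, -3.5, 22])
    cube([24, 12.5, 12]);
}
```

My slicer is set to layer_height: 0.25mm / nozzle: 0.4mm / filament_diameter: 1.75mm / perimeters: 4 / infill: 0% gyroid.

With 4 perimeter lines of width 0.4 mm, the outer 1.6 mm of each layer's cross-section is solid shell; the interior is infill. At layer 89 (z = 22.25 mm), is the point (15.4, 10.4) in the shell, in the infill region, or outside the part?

outside

At z = 22.25 mm: the cube does not reach this height (z outside [0, 22]); the cube at (12, -3.5) is present — its section is the full 24×12.5 rectangle; Merging all regions: only the 24×12.5 cube at (12, -3.5) is present, so the union is just that shape — 1 connected region. Overall, the cross-section is a single solid region. The nearest boundary edge runs (36.00, 9.00)→(12.00, 9.00); distance from the point to it = 1.40 mm. The point is not inside any of the regions above, so it lies outside the cross-section (1.40 mm from the nearest boundary).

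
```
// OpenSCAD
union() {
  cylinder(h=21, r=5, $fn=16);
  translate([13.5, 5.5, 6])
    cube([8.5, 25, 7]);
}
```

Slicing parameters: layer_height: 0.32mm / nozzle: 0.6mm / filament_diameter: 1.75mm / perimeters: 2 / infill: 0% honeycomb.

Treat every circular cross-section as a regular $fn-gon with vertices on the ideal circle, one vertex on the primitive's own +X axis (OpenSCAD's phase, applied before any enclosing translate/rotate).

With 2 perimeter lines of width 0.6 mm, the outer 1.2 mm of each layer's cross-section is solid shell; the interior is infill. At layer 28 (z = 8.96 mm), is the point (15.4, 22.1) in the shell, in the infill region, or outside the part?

infill

At z = 8.96 mm: the cylinder: section is a regular 16-gon, circumradius r=5; the 8.5×25 cube at (13.5, 5.5) contributes its full rectangle; Taking the union: the 2 present regions are separate (no shared area or edge), so areas and boundary lengths simply add and each stays a separate island — 2 connected regions. Overall, the cross-section has 2 separate islands. The nearest boundary edge runs (13.50, 5.50)→(13.50, 30.50); distance from the point to it = 1.90 mm. (Shell/infill is judged within the island containing the point — the largest one.) The point is inside the cross-section and 1.90 mm from the nearest boundary — more than the 1.2 mm shell width (2 × 0.6), so it's in the infill interior.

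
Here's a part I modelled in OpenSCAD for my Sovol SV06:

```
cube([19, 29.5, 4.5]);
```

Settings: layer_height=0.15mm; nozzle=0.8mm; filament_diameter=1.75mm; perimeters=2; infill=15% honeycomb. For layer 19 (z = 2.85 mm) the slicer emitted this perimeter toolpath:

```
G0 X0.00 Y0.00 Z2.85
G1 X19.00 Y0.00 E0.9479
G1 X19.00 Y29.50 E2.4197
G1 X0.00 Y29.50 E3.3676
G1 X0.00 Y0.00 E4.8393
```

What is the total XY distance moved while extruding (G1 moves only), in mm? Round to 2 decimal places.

Sum the Euclidean lengths of each G1 segment: total = 97.00 mm.

97.00 mm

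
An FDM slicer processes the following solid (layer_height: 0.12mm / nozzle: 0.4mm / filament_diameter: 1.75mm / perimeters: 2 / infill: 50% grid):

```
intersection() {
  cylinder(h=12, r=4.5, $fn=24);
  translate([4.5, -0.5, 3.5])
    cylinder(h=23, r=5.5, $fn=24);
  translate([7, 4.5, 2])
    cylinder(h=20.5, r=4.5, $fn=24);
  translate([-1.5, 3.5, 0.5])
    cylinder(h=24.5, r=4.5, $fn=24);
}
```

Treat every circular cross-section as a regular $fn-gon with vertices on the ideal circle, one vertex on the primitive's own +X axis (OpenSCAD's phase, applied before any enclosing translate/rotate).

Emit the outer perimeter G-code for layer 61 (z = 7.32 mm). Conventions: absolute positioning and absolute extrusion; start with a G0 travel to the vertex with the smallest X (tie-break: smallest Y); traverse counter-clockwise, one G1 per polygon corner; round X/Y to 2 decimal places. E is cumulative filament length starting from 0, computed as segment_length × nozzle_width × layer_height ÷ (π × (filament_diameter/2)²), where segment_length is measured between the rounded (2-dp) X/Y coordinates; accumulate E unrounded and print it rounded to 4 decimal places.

At z = 7.32 mm: the cylinder: section is a regular 24-gon, circumradius r=4.5; the r=5.5 cylinder at (4.5, -0.5) contributes a regular 24-gon of circumradius 5.5; the r=4.5 cylinder at (7, 4.5) gives a regular 24-gon of circumradius 4.5 (constant along its height); the r=4.5 cylinder at (-1.5, 3.5) gives a regular 24-gon of circumradius 4.5 (constant along its height); Keeping only the common overlap: the r=5.5 cylinder at (4.5, -0.5) partially overlaps the r=4.5 cylinder; clipping to the common part keeps 33.81 mm²; the r=4.5 cylinder at (7, 4.5) partially overlaps the running intersection; clipping to the common part keeps 1.39 mm²; the r=4.5 cylinder at (-1.5, 3.5) partially overlaps the running intersection; clipping to the common part keeps 0.14 mm² — 1 connected region. The outline is a single polygon with 4 vertices. Extrusion per mm of travel: 0.4 × 0.12 / (π × 0.875²) = 0.019956. Accumulating E over each segment gives final E = 0.0398.

G0 X2.62 Y3.62 Z7.32
G1 X2.65 Y3.34 E0.0056
G1 X2.90 Y2.74 E0.0186
G1 X2.98 Y3.34 E0.0307
G1 X2.62 Y3.62 E0.0398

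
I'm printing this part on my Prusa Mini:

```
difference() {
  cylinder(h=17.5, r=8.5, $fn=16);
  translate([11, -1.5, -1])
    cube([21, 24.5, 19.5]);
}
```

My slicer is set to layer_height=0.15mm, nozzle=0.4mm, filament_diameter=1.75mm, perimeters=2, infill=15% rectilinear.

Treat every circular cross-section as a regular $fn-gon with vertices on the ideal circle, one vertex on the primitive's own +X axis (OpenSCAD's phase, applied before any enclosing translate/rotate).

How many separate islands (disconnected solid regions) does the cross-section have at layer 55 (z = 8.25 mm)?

1

At z = 8.25 mm: the cylinder: section is a regular 16-gon, circumradius r=8.5; the 21×24.5 cube at (11, -1.5) contributes its full rectangle; Taking the first minus the rest: starting from the r=8.5 cylinder, the 21×24.5 cube at (11, -1.5) misses the remaining region (no effect) — 1 connected region. Overall, the cross-section is a single solid region. Island count = 1.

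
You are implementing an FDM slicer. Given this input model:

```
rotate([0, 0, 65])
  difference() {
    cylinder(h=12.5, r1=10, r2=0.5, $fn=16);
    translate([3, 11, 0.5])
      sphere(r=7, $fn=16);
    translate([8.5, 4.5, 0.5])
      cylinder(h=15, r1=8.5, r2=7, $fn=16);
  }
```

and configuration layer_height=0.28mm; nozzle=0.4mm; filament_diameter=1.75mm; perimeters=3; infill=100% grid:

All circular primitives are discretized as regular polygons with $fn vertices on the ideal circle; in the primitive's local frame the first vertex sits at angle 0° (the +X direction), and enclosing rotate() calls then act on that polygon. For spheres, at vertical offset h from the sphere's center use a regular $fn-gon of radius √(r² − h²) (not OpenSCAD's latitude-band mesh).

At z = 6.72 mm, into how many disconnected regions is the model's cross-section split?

1

At z = 6.72 mm: the cone contributes a regular 16-gon of circumradius 4.893 (interpolated between r1=10 and r2=0.5 at t=0.538); the sphere at (3, 11): section is a regular 16-gon, circumradius = √(r²−h²) = √(7²−6.22²) = 3.211; the cone at (8.5, 4.5) (r1=8.5→r2=7) has section circumradius 7.878 here — a regular 16-gon; Taking the first minus the rest: starting from the cone, the r=7 sphere at (3, 11) misses the remaining region (no effect); the cone at (8.5, 4.5) partially overlaps it — only the 16.04 mm² overlap (of its 190.00 mm²) is removed, clipping the outline — 1 connected region; (whole slice rotated 65° about Z — lengths, areas and connectivity unchanged). The result has 1 disconnected region.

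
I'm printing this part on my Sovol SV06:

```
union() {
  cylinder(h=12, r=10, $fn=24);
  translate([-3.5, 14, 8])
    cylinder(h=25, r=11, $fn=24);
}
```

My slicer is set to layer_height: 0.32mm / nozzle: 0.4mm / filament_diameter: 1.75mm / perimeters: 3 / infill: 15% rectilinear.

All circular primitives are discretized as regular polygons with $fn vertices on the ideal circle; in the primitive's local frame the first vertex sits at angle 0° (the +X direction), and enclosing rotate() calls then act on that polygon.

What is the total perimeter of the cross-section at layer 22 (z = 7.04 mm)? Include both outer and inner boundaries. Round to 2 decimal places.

62.65 mm

At z = 7.04 mm: the r=10 cylinder gives a regular 24-gon of circumradius 10 (constant along its height) (perimeter = 2·24·10.000·sin(180°/24) = 62.65 mm); the cylinder at (-3.5, 14) is absent (z outside [8, 33]); Merging all regions: only the r=10 cylinder is present, so the union is just that shape — boundary = 62.65 mm. Overall, the cross-section is a single solid region. Total boundary length (outer) = 62.65 mm.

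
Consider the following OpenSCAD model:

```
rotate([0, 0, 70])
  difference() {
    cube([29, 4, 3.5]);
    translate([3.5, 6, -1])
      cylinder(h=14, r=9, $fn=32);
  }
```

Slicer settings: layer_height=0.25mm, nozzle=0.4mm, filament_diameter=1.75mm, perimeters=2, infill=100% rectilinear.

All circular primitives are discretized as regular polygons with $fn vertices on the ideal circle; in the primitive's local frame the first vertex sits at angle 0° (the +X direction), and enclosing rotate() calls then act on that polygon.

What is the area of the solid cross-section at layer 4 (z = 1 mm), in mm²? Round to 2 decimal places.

70.31 mm²

At z = 1 mm: the cube (footprint 29×4) is included at this height (area 116.00 mm²); the r=9 cylinder at (3.5, 6) contributes a regular 32-gon of circumradius 9 (area = (32/2)·9.000²·sin(360°/32) = 252.84 mm²); After the difference (first − rest): starting from the 29×4 cube (116.00 mm²), the r=9 cylinder at (3.5, 6) partially overlaps it — only the 45.69 mm² overlap (of its 252.84 mm²) is removed, clipping the outline — area = 70.31 mm²; (whole slice rotated 70° about Z — lengths, areas and connectivity unchanged). Overall, the cross-section is a single solid region. Net area = 70.31 mm².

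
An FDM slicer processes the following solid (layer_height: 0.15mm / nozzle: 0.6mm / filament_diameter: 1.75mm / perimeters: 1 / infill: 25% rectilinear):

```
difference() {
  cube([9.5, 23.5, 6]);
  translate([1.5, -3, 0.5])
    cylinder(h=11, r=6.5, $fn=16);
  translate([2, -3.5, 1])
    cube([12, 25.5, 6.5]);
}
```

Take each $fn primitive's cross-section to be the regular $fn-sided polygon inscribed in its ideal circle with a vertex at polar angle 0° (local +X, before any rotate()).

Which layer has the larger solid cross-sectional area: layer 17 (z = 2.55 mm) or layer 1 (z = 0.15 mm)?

Layer 17 (z = 2.55): the cube (footprint 9.5×23.5) is included at this height (area 223.25 mm²); the r=6.5 cylinder at (1.5, -3) gives a regular 16-gon of circumradius 6.5 (constant along its height) (area = (16/2)·6.500²·sin(360°/16) = 129.35 mm²); the cube at (2, -3.5) is present — its section is the full 12×25.5 rectangle (area 306.00 mm²); Taking the first minus the rest: starting from the 9.5×23.5 cube (223.25 mm²), the r=6.5 cylinder at (1.5, -3) partially overlaps it — only the 18.82 mm² overlap (of its 129.35 mm²) is removed, clipping the outline; the 12×25.5 cube at (2, -3.5) partially overlaps it — only the 152.93 mm² overlap (of its 306.00 mm²) is removed, clipping the outline — area = 51.50 mm². So its area = 51.50 mm². Layer 1 (z = 0.15): the cube (footprint 9.5×23.5) is included at this height (area 223.25 mm²); the cylinder at (1.5, -3) does not reach this height (z outside [0.5, 11.5]); the cube at (2, -3.5) is not intersected at this z (z outside [1, 7.5]); Taking the first minus the rest: none of the subtracted shapes is present at this height, so the 9.5×23.5 cube is unchanged — area = 223.25 mm². So its area = 223.25 mm². Layer 1 is larger (223.25 vs 51.50 mm²).

layer 1 (z = 0.15 mm)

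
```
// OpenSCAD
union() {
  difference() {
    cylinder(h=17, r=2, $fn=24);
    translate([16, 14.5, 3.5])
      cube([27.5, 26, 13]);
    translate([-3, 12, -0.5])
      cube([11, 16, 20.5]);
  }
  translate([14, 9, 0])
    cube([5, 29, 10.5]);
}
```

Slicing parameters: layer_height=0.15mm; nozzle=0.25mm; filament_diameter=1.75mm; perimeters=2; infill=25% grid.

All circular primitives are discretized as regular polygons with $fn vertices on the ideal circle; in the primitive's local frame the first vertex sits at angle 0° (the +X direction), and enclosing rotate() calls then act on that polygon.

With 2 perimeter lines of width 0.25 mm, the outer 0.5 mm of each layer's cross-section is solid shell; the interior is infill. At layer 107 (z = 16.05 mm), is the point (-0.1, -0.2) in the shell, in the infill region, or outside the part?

infill

At z = 16.05 mm: the r=2 cylinder gives a regular 24-gon of circumradius 2 (constant along its height); the cube at (16, 14.5) (footprint 27.5×26) is included at this height; the 11×16 cube at (-3, 12) contributes its full rectangle; Subtracting the remaining from the first: starting from the r=2 cylinder, the 27.5×26 cube at (16, 14.5) misses the remaining region (no effect); the 11×16 cube at (-3, 12) misses the remaining region (no effect) — 1 connected region; the cube at (14, 9) is absent (z outside [0, 10.5]); Merging all regions: only that combined region is present, so the union is just that shape — 1 connected region. Overall, the cross-section is a single solid region. The nearest boundary edge runs (-0.52, -1.93)→(-1.00, -1.73); distance from the point to it = 1.76 mm. The point is inside the cross-section and 1.76 mm from the nearest boundary — more than the 0.5 mm shell width (2 × 0.25), so it's in the infill interior.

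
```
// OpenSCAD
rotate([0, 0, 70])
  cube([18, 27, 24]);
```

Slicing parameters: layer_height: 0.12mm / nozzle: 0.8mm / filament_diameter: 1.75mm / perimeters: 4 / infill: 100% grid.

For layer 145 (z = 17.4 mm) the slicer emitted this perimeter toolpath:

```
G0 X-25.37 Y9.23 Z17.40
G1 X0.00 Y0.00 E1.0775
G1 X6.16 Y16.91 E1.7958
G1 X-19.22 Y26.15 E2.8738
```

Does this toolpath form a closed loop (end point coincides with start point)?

no

Start point (G0): (-25.37, 9.23). End point (last G1): the path does not return to the start — open.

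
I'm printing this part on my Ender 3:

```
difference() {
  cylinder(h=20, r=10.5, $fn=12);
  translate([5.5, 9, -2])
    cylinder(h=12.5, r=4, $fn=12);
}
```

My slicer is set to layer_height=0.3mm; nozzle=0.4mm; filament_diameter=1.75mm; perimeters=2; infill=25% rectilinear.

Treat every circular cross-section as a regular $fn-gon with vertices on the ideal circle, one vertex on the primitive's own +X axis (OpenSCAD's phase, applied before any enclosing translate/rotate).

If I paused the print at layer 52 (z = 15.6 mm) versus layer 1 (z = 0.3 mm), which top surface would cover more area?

Layer 52 (z = 15.6): the cylinder: section is a regular 12-gon, circumradius r=10.5 (area = (12/2)·10.500²·sin(360°/12) = 330.75 mm²); the cylinder at (5.5, 9) does not reach this height (z outside [-2, 10.5]); After the difference (first − rest): none of the subtracted shapes is present at this height, so the r=10.5 cylinder is unchanged — area = 330.75 mm². So its area = 330.75 mm². Layer 1 (z = 0.3): the r=10.5 cylinder gives a regular 12-gon of circumradius 10.5 (constant along its height) (area = (12/2)·10.500²·sin(360°/12) = 330.75 mm²); the cylinder at (5.5, 9): section is a regular 12-gon, circumradius r=4 (area = (12/2)·4.000²·sin(360°/12) = 48.00 mm²); Subtracting the remaining from the first: starting from the r=10.5 cylinder (330.75 mm²), the r=4 cylinder at (5.5, 9) partially overlaps it — only the 19.65 mm² overlap (of its 48.00 mm²) is removed, clipping the outline — area = 311.10 mm². So its area = 311.10 mm². Layer 52 is larger (330.75 vs 311.10 mm²).

layer 52 (z = 15.6 mm)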